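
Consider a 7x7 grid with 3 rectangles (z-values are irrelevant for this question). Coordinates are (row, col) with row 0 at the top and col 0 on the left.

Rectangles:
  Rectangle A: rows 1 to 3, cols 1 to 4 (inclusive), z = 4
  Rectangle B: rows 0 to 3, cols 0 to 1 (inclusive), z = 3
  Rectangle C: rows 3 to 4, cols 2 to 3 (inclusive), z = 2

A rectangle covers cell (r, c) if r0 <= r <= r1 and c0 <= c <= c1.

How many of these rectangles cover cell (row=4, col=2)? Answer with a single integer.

Answer: 1

Derivation:
Check cell (4,2):
  A: rows 1-3 cols 1-4 -> outside (row miss)
  B: rows 0-3 cols 0-1 -> outside (row miss)
  C: rows 3-4 cols 2-3 -> covers
Count covering = 1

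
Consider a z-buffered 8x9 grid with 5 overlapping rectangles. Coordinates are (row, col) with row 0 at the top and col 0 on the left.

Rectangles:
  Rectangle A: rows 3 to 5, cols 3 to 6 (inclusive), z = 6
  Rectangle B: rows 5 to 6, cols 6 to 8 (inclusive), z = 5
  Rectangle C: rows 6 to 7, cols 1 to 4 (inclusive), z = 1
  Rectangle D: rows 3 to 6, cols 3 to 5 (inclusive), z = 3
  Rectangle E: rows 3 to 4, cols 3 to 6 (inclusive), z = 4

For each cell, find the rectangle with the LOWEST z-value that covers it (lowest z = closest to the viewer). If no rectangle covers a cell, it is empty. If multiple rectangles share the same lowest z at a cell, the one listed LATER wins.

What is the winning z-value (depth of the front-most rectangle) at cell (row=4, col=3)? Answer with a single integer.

Answer: 3

Derivation:
Check cell (4,3):
  A: rows 3-5 cols 3-6 z=6 -> covers; best now A (z=6)
  B: rows 5-6 cols 6-8 -> outside (row miss)
  C: rows 6-7 cols 1-4 -> outside (row miss)
  D: rows 3-6 cols 3-5 z=3 -> covers; best now D (z=3)
  E: rows 3-4 cols 3-6 z=4 -> covers; best now D (z=3)
Winner: D at z=3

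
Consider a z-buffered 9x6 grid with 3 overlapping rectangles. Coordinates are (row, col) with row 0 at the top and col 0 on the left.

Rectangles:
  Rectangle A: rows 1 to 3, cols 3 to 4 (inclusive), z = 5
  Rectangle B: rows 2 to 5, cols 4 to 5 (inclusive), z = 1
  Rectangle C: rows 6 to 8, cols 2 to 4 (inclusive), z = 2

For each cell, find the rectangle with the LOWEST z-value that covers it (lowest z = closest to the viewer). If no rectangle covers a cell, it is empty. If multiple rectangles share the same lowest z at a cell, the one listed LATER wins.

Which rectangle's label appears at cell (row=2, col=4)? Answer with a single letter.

Check cell (2,4):
  A: rows 1-3 cols 3-4 z=5 -> covers; best now A (z=5)
  B: rows 2-5 cols 4-5 z=1 -> covers; best now B (z=1)
  C: rows 6-8 cols 2-4 -> outside (row miss)
Winner: B at z=1

Answer: B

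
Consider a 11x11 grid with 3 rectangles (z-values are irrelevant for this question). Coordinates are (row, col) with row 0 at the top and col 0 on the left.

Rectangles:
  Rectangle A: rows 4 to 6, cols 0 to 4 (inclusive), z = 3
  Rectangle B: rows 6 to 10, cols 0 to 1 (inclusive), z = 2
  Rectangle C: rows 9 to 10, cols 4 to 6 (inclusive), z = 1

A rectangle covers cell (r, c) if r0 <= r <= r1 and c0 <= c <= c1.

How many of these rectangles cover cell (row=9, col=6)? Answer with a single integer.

Check cell (9,6):
  A: rows 4-6 cols 0-4 -> outside (row miss)
  B: rows 6-10 cols 0-1 -> outside (col miss)
  C: rows 9-10 cols 4-6 -> covers
Count covering = 1

Answer: 1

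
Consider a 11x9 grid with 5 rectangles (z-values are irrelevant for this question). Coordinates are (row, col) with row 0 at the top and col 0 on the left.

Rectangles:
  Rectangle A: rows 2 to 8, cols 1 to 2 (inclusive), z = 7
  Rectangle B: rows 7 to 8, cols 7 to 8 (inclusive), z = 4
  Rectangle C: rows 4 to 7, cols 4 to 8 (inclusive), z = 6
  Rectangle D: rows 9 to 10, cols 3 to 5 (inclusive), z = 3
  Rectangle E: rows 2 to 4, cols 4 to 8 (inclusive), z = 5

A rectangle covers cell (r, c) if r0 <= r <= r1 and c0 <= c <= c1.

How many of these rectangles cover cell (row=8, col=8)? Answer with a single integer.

Check cell (8,8):
  A: rows 2-8 cols 1-2 -> outside (col miss)
  B: rows 7-8 cols 7-8 -> covers
  C: rows 4-7 cols 4-8 -> outside (row miss)
  D: rows 9-10 cols 3-5 -> outside (row miss)
  E: rows 2-4 cols 4-8 -> outside (row miss)
Count covering = 1

Answer: 1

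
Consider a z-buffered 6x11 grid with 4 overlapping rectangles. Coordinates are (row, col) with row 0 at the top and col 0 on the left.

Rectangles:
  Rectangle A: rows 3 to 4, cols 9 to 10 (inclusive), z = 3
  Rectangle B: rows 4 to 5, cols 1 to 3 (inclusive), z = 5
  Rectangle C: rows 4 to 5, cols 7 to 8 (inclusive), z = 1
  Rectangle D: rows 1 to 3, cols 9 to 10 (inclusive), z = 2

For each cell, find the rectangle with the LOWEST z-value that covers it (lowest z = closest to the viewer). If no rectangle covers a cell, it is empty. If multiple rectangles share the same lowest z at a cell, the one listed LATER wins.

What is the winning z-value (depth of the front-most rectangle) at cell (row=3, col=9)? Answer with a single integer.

Check cell (3,9):
  A: rows 3-4 cols 9-10 z=3 -> covers; best now A (z=3)
  B: rows 4-5 cols 1-3 -> outside (row miss)
  C: rows 4-5 cols 7-8 -> outside (row miss)
  D: rows 1-3 cols 9-10 z=2 -> covers; best now D (z=2)
Winner: D at z=2

Answer: 2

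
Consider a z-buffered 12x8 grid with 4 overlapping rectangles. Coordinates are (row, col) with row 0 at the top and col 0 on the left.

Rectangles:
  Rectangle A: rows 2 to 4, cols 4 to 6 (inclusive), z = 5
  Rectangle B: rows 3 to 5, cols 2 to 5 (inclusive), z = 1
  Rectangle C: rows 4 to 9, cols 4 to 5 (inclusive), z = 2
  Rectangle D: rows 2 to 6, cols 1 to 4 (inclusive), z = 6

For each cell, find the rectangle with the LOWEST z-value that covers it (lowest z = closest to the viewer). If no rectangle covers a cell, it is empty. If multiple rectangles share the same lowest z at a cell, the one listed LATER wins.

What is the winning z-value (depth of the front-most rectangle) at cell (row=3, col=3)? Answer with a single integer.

Check cell (3,3):
  A: rows 2-4 cols 4-6 -> outside (col miss)
  B: rows 3-5 cols 2-5 z=1 -> covers; best now B (z=1)
  C: rows 4-9 cols 4-5 -> outside (row miss)
  D: rows 2-6 cols 1-4 z=6 -> covers; best now B (z=1)
Winner: B at z=1

Answer: 1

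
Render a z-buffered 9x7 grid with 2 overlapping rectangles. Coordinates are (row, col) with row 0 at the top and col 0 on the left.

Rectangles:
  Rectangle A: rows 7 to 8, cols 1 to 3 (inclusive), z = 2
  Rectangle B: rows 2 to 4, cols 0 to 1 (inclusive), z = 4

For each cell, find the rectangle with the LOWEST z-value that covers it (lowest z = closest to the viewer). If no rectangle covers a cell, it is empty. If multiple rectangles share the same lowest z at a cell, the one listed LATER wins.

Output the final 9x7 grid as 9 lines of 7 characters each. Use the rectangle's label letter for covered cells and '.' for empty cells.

.......
.......
BB.....
BB.....
BB.....
.......
.......
.AAA...
.AAA...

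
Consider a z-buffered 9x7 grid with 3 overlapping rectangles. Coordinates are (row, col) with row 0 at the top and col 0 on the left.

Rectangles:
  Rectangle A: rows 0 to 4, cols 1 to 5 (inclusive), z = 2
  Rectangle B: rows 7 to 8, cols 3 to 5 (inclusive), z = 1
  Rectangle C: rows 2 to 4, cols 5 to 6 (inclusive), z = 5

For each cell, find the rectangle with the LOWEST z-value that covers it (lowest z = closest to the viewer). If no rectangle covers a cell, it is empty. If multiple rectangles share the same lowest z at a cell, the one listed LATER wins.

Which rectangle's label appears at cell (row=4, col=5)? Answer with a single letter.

Check cell (4,5):
  A: rows 0-4 cols 1-5 z=2 -> covers; best now A (z=2)
  B: rows 7-8 cols 3-5 -> outside (row miss)
  C: rows 2-4 cols 5-6 z=5 -> covers; best now A (z=2)
Winner: A at z=2

Answer: A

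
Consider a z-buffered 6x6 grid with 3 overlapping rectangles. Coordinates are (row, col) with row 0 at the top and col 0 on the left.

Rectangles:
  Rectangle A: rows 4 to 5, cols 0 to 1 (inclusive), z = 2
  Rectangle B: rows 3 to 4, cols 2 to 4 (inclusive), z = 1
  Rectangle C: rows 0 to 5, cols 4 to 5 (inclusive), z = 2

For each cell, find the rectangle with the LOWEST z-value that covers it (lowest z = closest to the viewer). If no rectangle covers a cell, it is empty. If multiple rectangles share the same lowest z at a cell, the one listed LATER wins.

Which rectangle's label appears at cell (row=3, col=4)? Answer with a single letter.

Check cell (3,4):
  A: rows 4-5 cols 0-1 -> outside (row miss)
  B: rows 3-4 cols 2-4 z=1 -> covers; best now B (z=1)
  C: rows 0-5 cols 4-5 z=2 -> covers; best now B (z=1)
Winner: B at z=1

Answer: B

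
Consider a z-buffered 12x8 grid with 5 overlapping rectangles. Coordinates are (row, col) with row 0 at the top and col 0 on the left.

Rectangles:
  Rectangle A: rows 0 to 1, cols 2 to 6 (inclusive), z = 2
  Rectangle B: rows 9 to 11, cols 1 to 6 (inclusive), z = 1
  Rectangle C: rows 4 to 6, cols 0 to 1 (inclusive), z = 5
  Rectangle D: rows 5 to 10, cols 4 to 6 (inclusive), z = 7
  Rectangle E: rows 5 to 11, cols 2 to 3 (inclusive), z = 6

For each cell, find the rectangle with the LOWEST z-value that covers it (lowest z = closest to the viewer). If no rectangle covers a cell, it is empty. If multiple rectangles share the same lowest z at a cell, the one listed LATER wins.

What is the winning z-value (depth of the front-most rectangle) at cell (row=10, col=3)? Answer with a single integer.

Answer: 1

Derivation:
Check cell (10,3):
  A: rows 0-1 cols 2-6 -> outside (row miss)
  B: rows 9-11 cols 1-6 z=1 -> covers; best now B (z=1)
  C: rows 4-6 cols 0-1 -> outside (row miss)
  D: rows 5-10 cols 4-6 -> outside (col miss)
  E: rows 5-11 cols 2-3 z=6 -> covers; best now B (z=1)
Winner: B at z=1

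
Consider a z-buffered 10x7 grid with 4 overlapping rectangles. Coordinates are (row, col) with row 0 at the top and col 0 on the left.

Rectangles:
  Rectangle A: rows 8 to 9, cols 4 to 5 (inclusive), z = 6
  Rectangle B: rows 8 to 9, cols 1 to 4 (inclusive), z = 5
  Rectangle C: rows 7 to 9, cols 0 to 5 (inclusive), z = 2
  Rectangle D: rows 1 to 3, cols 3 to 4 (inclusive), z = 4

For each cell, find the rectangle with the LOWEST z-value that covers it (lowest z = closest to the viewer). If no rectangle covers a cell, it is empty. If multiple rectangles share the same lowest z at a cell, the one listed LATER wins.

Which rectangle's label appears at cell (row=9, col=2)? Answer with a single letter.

Check cell (9,2):
  A: rows 8-9 cols 4-5 -> outside (col miss)
  B: rows 8-9 cols 1-4 z=5 -> covers; best now B (z=5)
  C: rows 7-9 cols 0-5 z=2 -> covers; best now C (z=2)
  D: rows 1-3 cols 3-4 -> outside (row miss)
Winner: C at z=2

Answer: C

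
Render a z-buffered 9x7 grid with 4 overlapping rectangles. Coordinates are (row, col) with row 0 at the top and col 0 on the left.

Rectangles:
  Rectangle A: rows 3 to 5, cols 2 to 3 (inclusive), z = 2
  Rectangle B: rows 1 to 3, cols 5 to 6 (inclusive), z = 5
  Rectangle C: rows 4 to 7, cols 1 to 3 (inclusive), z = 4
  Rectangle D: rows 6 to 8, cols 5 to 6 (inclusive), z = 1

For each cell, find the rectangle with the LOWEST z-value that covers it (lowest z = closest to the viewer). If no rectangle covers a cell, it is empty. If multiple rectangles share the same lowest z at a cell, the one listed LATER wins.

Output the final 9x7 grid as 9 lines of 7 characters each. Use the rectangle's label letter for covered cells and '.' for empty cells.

.......
.....BB
.....BB
..AA.BB
.CAA...
.CAA...
.CCC.DD
.CCC.DD
.....DD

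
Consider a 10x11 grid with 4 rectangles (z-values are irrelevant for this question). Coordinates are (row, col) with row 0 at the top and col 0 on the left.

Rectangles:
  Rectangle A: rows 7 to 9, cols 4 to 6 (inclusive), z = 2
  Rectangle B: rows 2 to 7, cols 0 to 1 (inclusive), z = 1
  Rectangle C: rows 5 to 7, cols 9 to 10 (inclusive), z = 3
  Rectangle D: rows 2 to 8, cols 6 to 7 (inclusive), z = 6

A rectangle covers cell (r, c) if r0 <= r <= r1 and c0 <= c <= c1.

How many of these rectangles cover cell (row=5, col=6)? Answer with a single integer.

Answer: 1

Derivation:
Check cell (5,6):
  A: rows 7-9 cols 4-6 -> outside (row miss)
  B: rows 2-7 cols 0-1 -> outside (col miss)
  C: rows 5-7 cols 9-10 -> outside (col miss)
  D: rows 2-8 cols 6-7 -> covers
Count covering = 1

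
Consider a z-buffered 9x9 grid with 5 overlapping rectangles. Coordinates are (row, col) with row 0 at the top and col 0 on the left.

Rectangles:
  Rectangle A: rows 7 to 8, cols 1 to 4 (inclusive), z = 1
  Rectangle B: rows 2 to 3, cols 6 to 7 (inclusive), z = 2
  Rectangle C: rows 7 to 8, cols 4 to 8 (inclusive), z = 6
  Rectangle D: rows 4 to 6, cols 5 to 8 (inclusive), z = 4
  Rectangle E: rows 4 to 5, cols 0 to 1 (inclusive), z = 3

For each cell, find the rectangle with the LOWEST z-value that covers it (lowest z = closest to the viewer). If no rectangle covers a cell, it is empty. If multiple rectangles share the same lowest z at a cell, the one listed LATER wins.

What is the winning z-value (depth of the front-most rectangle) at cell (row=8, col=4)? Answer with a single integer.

Answer: 1

Derivation:
Check cell (8,4):
  A: rows 7-8 cols 1-4 z=1 -> covers; best now A (z=1)
  B: rows 2-3 cols 6-7 -> outside (row miss)
  C: rows 7-8 cols 4-8 z=6 -> covers; best now A (z=1)
  D: rows 4-6 cols 5-8 -> outside (row miss)
  E: rows 4-5 cols 0-1 -> outside (row miss)
Winner: A at z=1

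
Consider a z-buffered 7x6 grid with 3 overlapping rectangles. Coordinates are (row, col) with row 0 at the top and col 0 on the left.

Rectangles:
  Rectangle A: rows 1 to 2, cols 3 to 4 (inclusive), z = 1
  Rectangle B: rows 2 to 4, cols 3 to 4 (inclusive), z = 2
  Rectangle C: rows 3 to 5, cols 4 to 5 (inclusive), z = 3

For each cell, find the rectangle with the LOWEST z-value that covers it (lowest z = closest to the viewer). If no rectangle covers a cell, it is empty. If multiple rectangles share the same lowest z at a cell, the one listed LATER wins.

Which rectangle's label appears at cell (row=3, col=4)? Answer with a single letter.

Check cell (3,4):
  A: rows 1-2 cols 3-4 -> outside (row miss)
  B: rows 2-4 cols 3-4 z=2 -> covers; best now B (z=2)
  C: rows 3-5 cols 4-5 z=3 -> covers; best now B (z=2)
Winner: B at z=2

Answer: B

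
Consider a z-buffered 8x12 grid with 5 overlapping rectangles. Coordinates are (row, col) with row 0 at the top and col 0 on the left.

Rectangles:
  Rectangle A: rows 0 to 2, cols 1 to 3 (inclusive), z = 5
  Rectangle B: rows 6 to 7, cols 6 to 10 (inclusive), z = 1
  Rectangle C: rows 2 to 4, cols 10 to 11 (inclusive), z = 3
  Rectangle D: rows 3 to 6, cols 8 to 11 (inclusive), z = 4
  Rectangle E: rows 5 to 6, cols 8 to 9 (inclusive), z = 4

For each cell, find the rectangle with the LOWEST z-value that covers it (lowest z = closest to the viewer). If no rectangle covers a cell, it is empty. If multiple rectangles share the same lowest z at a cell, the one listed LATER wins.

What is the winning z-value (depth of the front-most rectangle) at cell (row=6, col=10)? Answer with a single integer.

Answer: 1

Derivation:
Check cell (6,10):
  A: rows 0-2 cols 1-3 -> outside (row miss)
  B: rows 6-7 cols 6-10 z=1 -> covers; best now B (z=1)
  C: rows 2-4 cols 10-11 -> outside (row miss)
  D: rows 3-6 cols 8-11 z=4 -> covers; best now B (z=1)
  E: rows 5-6 cols 8-9 -> outside (col miss)
Winner: B at z=1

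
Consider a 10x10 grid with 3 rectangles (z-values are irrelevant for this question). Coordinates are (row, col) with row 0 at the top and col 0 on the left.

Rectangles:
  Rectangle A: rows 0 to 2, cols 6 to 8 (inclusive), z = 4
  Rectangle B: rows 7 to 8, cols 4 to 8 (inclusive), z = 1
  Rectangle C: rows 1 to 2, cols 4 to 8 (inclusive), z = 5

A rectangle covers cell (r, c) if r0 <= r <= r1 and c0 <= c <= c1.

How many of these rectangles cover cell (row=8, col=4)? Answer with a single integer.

Answer: 1

Derivation:
Check cell (8,4):
  A: rows 0-2 cols 6-8 -> outside (row miss)
  B: rows 7-8 cols 4-8 -> covers
  C: rows 1-2 cols 4-8 -> outside (row miss)
Count covering = 1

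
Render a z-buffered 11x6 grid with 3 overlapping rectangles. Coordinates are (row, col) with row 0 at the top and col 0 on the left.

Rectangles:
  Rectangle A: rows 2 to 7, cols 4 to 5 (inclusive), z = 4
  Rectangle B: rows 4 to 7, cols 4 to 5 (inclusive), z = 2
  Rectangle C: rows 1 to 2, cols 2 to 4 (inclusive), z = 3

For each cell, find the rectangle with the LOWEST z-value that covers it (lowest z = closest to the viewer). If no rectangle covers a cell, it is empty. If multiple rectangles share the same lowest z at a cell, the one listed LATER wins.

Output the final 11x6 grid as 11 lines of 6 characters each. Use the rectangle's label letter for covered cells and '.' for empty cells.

......
..CCC.
..CCCA
....AA
....BB
....BB
....BB
....BB
......
......
......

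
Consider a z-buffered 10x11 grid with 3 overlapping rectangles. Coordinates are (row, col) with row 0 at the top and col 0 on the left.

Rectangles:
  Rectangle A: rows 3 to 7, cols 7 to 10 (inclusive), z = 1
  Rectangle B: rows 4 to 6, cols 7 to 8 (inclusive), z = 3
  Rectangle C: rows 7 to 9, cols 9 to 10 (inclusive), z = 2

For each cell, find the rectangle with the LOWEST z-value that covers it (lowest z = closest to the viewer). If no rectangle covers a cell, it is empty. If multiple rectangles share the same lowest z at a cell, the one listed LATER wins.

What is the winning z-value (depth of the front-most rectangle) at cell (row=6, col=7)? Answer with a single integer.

Answer: 1

Derivation:
Check cell (6,7):
  A: rows 3-7 cols 7-10 z=1 -> covers; best now A (z=1)
  B: rows 4-6 cols 7-8 z=3 -> covers; best now A (z=1)
  C: rows 7-9 cols 9-10 -> outside (row miss)
Winner: A at z=1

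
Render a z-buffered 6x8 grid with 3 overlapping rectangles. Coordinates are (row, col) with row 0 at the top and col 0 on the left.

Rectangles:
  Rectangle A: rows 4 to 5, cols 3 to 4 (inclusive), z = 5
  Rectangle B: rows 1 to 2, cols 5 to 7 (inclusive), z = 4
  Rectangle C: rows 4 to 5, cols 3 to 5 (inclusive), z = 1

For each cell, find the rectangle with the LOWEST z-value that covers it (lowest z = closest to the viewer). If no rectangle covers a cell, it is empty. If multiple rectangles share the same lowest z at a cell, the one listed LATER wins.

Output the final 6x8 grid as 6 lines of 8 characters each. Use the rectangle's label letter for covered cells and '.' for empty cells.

........
.....BBB
.....BBB
........
...CCC..
...CCC..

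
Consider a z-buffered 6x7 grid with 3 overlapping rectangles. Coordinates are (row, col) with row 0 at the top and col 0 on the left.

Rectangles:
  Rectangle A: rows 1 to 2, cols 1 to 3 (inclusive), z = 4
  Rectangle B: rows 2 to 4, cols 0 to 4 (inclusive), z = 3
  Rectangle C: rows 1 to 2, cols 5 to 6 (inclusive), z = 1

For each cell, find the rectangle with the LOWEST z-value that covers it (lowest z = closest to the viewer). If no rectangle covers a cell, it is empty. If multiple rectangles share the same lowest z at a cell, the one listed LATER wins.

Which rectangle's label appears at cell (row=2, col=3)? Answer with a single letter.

Answer: B

Derivation:
Check cell (2,3):
  A: rows 1-2 cols 1-3 z=4 -> covers; best now A (z=4)
  B: rows 2-4 cols 0-4 z=3 -> covers; best now B (z=3)
  C: rows 1-2 cols 5-6 -> outside (col miss)
Winner: B at z=3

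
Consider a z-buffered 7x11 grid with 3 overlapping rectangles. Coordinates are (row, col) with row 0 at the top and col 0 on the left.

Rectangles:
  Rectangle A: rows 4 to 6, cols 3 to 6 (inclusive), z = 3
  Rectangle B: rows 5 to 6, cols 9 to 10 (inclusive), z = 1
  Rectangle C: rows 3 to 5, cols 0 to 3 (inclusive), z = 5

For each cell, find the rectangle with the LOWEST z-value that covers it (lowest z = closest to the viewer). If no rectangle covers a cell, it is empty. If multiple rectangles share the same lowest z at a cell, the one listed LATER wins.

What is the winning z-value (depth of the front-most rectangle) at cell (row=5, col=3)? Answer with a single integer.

Answer: 3

Derivation:
Check cell (5,3):
  A: rows 4-6 cols 3-6 z=3 -> covers; best now A (z=3)
  B: rows 5-6 cols 9-10 -> outside (col miss)
  C: rows 3-5 cols 0-3 z=5 -> covers; best now A (z=3)
Winner: A at z=3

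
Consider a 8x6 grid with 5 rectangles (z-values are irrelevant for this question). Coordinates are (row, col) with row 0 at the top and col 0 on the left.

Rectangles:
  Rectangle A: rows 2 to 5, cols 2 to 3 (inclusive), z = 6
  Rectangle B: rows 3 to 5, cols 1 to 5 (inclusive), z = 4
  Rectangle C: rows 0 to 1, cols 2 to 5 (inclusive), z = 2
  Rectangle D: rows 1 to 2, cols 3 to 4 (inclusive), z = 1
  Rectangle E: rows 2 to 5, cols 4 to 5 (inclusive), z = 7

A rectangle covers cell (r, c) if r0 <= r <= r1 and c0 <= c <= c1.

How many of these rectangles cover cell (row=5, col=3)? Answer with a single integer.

Answer: 2

Derivation:
Check cell (5,3):
  A: rows 2-5 cols 2-3 -> covers
  B: rows 3-5 cols 1-5 -> covers
  C: rows 0-1 cols 2-5 -> outside (row miss)
  D: rows 1-2 cols 3-4 -> outside (row miss)
  E: rows 2-5 cols 4-5 -> outside (col miss)
Count covering = 2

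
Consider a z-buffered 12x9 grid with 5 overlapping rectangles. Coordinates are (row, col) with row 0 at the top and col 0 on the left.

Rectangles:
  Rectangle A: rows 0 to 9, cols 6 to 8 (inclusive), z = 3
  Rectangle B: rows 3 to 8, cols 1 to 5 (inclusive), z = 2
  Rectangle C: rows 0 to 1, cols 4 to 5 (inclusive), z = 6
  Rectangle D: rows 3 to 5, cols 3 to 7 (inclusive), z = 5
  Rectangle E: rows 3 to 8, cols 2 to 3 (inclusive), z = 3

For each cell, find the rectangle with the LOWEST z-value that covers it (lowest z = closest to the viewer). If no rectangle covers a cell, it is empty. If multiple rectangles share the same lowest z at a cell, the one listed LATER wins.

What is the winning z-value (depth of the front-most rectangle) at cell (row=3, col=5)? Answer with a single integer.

Check cell (3,5):
  A: rows 0-9 cols 6-8 -> outside (col miss)
  B: rows 3-8 cols 1-5 z=2 -> covers; best now B (z=2)
  C: rows 0-1 cols 4-5 -> outside (row miss)
  D: rows 3-5 cols 3-7 z=5 -> covers; best now B (z=2)
  E: rows 3-8 cols 2-3 -> outside (col miss)
Winner: B at z=2

Answer: 2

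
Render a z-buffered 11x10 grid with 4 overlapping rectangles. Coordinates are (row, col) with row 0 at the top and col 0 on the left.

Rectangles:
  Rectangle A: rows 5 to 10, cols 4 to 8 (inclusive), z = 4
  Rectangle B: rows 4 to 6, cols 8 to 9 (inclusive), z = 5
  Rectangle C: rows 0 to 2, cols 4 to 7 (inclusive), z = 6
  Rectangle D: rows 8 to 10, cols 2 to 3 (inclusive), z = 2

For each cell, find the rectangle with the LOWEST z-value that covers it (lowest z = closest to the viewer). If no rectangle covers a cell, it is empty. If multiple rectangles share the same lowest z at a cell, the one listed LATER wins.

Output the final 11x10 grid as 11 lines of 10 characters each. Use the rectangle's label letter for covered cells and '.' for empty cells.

....CCCC..
....CCCC..
....CCCC..
..........
........BB
....AAAAAB
....AAAAAB
....AAAAA.
..DDAAAAA.
..DDAAAAA.
..DDAAAAA.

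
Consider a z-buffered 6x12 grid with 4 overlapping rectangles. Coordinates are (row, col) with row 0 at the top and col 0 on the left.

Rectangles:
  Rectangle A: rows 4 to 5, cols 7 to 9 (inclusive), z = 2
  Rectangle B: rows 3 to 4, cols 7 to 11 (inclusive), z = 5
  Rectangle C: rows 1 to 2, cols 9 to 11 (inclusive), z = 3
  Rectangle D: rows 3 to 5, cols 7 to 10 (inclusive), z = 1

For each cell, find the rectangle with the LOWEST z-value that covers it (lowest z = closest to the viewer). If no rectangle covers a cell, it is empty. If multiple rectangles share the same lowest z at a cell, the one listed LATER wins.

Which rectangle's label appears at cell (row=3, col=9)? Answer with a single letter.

Check cell (3,9):
  A: rows 4-5 cols 7-9 -> outside (row miss)
  B: rows 3-4 cols 7-11 z=5 -> covers; best now B (z=5)
  C: rows 1-2 cols 9-11 -> outside (row miss)
  D: rows 3-5 cols 7-10 z=1 -> covers; best now D (z=1)
Winner: D at z=1

Answer: D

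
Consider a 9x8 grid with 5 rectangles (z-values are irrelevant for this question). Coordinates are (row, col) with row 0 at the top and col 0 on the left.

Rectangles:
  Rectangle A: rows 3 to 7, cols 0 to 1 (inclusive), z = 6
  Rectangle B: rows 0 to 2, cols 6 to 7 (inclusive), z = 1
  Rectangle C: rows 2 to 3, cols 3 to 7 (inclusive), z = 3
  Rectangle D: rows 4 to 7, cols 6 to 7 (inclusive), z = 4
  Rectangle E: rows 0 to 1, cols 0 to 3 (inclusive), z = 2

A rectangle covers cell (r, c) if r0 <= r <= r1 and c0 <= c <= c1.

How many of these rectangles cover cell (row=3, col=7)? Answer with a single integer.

Answer: 1

Derivation:
Check cell (3,7):
  A: rows 3-7 cols 0-1 -> outside (col miss)
  B: rows 0-2 cols 6-7 -> outside (row miss)
  C: rows 2-3 cols 3-7 -> covers
  D: rows 4-7 cols 6-7 -> outside (row miss)
  E: rows 0-1 cols 0-3 -> outside (row miss)
Count covering = 1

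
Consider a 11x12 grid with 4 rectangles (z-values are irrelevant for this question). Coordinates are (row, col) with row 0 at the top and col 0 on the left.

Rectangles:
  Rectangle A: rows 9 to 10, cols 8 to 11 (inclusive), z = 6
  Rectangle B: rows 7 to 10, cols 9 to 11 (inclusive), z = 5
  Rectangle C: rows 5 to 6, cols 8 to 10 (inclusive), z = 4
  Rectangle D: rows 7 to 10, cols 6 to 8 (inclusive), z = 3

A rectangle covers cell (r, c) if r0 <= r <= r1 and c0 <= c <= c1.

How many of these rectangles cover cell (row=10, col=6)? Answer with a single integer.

Answer: 1

Derivation:
Check cell (10,6):
  A: rows 9-10 cols 8-11 -> outside (col miss)
  B: rows 7-10 cols 9-11 -> outside (col miss)
  C: rows 5-6 cols 8-10 -> outside (row miss)
  D: rows 7-10 cols 6-8 -> covers
Count covering = 1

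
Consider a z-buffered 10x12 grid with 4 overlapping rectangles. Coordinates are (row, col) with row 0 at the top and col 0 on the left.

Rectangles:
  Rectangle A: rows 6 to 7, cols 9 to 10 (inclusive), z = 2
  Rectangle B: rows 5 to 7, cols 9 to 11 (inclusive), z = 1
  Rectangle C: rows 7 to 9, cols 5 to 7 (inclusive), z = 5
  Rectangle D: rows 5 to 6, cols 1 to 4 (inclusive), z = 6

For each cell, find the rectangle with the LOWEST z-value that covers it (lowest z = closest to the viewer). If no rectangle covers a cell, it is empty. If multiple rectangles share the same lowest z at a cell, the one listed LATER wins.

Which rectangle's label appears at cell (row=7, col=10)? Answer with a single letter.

Check cell (7,10):
  A: rows 6-7 cols 9-10 z=2 -> covers; best now A (z=2)
  B: rows 5-7 cols 9-11 z=1 -> covers; best now B (z=1)
  C: rows 7-9 cols 5-7 -> outside (col miss)
  D: rows 5-6 cols 1-4 -> outside (row miss)
Winner: B at z=1

Answer: B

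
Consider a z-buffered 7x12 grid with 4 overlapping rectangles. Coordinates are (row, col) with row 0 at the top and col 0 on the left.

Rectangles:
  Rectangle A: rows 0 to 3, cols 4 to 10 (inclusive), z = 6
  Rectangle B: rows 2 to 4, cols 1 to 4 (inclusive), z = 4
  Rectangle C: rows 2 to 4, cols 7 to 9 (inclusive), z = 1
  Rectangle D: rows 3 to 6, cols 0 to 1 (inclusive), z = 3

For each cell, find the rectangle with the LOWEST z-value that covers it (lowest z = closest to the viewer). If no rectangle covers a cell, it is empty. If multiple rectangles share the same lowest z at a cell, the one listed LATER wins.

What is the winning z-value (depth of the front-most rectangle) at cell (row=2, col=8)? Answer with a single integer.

Check cell (2,8):
  A: rows 0-3 cols 4-10 z=6 -> covers; best now A (z=6)
  B: rows 2-4 cols 1-4 -> outside (col miss)
  C: rows 2-4 cols 7-9 z=1 -> covers; best now C (z=1)
  D: rows 3-6 cols 0-1 -> outside (row miss)
Winner: C at z=1

Answer: 1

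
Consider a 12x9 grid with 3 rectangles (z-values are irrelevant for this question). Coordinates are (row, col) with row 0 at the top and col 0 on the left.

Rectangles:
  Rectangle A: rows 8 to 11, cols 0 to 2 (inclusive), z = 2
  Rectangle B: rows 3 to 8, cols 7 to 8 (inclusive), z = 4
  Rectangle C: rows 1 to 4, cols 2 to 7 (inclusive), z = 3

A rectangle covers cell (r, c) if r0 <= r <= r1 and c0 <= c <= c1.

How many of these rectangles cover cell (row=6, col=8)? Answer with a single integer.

Check cell (6,8):
  A: rows 8-11 cols 0-2 -> outside (row miss)
  B: rows 3-8 cols 7-8 -> covers
  C: rows 1-4 cols 2-7 -> outside (row miss)
Count covering = 1

Answer: 1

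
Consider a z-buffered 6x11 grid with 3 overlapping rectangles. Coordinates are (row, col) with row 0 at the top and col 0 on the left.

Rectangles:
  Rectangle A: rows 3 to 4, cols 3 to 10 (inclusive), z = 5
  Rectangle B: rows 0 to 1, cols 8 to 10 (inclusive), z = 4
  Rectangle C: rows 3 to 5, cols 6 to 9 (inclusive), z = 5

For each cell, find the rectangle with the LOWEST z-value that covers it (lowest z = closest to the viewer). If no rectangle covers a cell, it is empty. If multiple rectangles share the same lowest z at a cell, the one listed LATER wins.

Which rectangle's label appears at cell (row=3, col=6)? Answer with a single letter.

Answer: C

Derivation:
Check cell (3,6):
  A: rows 3-4 cols 3-10 z=5 -> covers; best now A (z=5)
  B: rows 0-1 cols 8-10 -> outside (row miss)
  C: rows 3-5 cols 6-9 z=5 -> covers; best now C (z=5)
Winner: C at z=5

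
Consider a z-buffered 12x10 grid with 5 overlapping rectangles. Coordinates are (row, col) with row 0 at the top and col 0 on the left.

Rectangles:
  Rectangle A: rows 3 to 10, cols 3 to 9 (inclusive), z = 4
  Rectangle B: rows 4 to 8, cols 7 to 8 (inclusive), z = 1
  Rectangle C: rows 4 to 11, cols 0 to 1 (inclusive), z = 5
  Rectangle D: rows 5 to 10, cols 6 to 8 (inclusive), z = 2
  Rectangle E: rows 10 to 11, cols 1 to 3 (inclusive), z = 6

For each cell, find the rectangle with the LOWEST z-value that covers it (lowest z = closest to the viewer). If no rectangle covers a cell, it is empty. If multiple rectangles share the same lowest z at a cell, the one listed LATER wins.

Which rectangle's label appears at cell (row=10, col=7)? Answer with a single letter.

Answer: D

Derivation:
Check cell (10,7):
  A: rows 3-10 cols 3-9 z=4 -> covers; best now A (z=4)
  B: rows 4-8 cols 7-8 -> outside (row miss)
  C: rows 4-11 cols 0-1 -> outside (col miss)
  D: rows 5-10 cols 6-8 z=2 -> covers; best now D (z=2)
  E: rows 10-11 cols 1-3 -> outside (col miss)
Winner: D at z=2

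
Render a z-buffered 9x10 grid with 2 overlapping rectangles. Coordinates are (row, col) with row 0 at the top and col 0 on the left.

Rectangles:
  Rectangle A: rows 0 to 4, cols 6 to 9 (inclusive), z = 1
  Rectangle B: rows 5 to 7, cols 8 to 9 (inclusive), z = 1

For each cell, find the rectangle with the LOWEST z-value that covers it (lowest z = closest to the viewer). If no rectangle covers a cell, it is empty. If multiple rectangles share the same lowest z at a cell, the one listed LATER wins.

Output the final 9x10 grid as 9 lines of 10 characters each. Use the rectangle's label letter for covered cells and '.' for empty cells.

......AAAA
......AAAA
......AAAA
......AAAA
......AAAA
........BB
........BB
........BB
..........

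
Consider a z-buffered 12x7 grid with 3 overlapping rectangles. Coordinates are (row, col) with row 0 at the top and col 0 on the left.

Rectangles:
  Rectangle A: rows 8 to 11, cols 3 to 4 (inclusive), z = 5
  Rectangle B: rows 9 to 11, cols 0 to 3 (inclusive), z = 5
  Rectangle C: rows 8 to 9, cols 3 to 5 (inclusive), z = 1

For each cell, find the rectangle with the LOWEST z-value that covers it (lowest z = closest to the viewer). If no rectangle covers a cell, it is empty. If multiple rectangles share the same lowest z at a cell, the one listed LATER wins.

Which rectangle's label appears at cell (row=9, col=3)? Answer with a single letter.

Check cell (9,3):
  A: rows 8-11 cols 3-4 z=5 -> covers; best now A (z=5)
  B: rows 9-11 cols 0-3 z=5 -> covers; best now B (z=5)
  C: rows 8-9 cols 3-5 z=1 -> covers; best now C (z=1)
Winner: C at z=1

Answer: C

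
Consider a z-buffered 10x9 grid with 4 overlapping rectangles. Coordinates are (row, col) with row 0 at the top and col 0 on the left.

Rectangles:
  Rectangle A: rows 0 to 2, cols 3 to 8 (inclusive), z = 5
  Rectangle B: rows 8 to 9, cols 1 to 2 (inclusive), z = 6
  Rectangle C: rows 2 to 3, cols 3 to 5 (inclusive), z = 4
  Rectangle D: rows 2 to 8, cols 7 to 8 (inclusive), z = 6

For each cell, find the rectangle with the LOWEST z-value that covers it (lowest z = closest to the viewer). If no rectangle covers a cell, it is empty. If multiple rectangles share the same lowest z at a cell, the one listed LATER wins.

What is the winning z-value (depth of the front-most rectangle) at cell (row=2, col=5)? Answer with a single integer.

Answer: 4

Derivation:
Check cell (2,5):
  A: rows 0-2 cols 3-8 z=5 -> covers; best now A (z=5)
  B: rows 8-9 cols 1-2 -> outside (row miss)
  C: rows 2-3 cols 3-5 z=4 -> covers; best now C (z=4)
  D: rows 2-8 cols 7-8 -> outside (col miss)
Winner: C at z=4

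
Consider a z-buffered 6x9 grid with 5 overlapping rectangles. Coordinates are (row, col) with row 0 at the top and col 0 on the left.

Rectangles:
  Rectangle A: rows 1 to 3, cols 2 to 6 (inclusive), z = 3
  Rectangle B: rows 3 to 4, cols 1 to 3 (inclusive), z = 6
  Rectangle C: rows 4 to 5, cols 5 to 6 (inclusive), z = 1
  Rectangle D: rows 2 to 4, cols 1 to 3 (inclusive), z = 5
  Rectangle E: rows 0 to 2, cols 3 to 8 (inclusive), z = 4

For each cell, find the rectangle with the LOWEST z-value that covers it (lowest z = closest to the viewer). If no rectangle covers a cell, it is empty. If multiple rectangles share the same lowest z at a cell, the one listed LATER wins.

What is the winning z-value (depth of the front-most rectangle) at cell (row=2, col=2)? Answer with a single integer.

Check cell (2,2):
  A: rows 1-3 cols 2-6 z=3 -> covers; best now A (z=3)
  B: rows 3-4 cols 1-3 -> outside (row miss)
  C: rows 4-5 cols 5-6 -> outside (row miss)
  D: rows 2-4 cols 1-3 z=5 -> covers; best now A (z=3)
  E: rows 0-2 cols 3-8 -> outside (col miss)
Winner: A at z=3

Answer: 3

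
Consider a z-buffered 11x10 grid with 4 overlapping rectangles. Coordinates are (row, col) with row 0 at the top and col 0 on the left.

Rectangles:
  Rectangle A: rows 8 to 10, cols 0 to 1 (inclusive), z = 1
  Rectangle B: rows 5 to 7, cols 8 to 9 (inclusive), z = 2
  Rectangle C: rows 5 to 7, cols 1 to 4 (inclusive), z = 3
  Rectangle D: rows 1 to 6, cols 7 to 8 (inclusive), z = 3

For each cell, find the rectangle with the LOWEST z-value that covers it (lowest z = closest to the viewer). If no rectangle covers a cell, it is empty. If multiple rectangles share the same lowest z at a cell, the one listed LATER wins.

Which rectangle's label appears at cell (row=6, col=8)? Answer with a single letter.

Answer: B

Derivation:
Check cell (6,8):
  A: rows 8-10 cols 0-1 -> outside (row miss)
  B: rows 5-7 cols 8-9 z=2 -> covers; best now B (z=2)
  C: rows 5-7 cols 1-4 -> outside (col miss)
  D: rows 1-6 cols 7-8 z=3 -> covers; best now B (z=2)
Winner: B at z=2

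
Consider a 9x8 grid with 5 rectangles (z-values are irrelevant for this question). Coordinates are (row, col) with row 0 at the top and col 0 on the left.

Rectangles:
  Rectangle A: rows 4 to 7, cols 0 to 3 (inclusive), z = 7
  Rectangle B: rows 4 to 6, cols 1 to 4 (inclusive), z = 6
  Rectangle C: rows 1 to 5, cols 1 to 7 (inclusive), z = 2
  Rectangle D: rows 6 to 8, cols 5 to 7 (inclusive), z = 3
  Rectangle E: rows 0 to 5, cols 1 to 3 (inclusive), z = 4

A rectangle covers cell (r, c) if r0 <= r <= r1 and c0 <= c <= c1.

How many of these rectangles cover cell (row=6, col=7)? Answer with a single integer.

Answer: 1

Derivation:
Check cell (6,7):
  A: rows 4-7 cols 0-3 -> outside (col miss)
  B: rows 4-6 cols 1-4 -> outside (col miss)
  C: rows 1-5 cols 1-7 -> outside (row miss)
  D: rows 6-8 cols 5-7 -> covers
  E: rows 0-5 cols 1-3 -> outside (row miss)
Count covering = 1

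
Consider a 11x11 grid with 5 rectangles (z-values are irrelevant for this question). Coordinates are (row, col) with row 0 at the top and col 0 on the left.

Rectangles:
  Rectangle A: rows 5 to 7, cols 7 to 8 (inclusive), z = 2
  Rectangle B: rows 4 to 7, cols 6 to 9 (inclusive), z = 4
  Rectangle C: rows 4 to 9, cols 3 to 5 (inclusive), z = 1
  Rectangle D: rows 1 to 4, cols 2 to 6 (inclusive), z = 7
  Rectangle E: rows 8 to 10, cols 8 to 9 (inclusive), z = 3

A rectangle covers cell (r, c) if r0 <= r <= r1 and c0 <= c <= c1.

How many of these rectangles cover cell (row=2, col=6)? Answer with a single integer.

Answer: 1

Derivation:
Check cell (2,6):
  A: rows 5-7 cols 7-8 -> outside (row miss)
  B: rows 4-7 cols 6-9 -> outside (row miss)
  C: rows 4-9 cols 3-5 -> outside (row miss)
  D: rows 1-4 cols 2-6 -> covers
  E: rows 8-10 cols 8-9 -> outside (row miss)
Count covering = 1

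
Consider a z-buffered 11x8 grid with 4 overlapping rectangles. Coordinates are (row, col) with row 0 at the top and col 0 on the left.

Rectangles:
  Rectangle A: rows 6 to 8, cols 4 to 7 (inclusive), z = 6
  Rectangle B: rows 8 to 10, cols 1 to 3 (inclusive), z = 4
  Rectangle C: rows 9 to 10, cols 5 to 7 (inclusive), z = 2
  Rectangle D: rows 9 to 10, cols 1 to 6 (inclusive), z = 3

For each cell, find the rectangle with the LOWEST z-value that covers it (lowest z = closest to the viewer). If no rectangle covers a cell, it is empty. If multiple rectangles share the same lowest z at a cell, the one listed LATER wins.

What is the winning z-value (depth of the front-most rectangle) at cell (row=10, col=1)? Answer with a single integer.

Answer: 3

Derivation:
Check cell (10,1):
  A: rows 6-8 cols 4-7 -> outside (row miss)
  B: rows 8-10 cols 1-3 z=4 -> covers; best now B (z=4)
  C: rows 9-10 cols 5-7 -> outside (col miss)
  D: rows 9-10 cols 1-6 z=3 -> covers; best now D (z=3)
Winner: D at z=3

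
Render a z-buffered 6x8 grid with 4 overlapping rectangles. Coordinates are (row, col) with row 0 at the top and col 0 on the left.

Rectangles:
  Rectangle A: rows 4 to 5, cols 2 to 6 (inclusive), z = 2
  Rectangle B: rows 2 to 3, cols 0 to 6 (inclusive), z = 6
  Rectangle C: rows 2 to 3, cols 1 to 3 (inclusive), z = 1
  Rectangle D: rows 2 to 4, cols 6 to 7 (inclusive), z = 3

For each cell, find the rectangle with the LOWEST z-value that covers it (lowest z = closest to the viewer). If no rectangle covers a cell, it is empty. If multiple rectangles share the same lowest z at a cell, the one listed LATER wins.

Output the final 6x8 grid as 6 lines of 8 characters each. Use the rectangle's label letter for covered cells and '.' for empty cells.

........
........
BCCCBBDD
BCCCBBDD
..AAAAAD
..AAAAA.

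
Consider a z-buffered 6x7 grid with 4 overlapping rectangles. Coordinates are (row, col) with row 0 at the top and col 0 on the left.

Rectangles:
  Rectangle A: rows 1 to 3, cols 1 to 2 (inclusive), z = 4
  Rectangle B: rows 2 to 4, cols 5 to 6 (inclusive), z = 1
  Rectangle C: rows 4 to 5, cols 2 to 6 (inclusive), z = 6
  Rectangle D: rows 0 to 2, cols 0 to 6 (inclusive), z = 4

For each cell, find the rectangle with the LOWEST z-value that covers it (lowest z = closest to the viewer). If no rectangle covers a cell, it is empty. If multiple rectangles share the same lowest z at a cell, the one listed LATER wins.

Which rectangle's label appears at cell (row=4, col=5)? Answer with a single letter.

Check cell (4,5):
  A: rows 1-3 cols 1-2 -> outside (row miss)
  B: rows 2-4 cols 5-6 z=1 -> covers; best now B (z=1)
  C: rows 4-5 cols 2-6 z=6 -> covers; best now B (z=1)
  D: rows 0-2 cols 0-6 -> outside (row miss)
Winner: B at z=1

Answer: B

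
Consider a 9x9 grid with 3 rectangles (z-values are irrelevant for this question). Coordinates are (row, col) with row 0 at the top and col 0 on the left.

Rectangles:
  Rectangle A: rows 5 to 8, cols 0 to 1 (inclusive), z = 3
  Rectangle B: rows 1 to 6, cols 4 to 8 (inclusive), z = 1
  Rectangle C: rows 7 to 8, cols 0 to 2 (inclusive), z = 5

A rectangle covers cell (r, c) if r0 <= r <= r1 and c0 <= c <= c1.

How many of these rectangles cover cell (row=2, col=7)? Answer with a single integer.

Check cell (2,7):
  A: rows 5-8 cols 0-1 -> outside (row miss)
  B: rows 1-6 cols 4-8 -> covers
  C: rows 7-8 cols 0-2 -> outside (row miss)
Count covering = 1

Answer: 1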